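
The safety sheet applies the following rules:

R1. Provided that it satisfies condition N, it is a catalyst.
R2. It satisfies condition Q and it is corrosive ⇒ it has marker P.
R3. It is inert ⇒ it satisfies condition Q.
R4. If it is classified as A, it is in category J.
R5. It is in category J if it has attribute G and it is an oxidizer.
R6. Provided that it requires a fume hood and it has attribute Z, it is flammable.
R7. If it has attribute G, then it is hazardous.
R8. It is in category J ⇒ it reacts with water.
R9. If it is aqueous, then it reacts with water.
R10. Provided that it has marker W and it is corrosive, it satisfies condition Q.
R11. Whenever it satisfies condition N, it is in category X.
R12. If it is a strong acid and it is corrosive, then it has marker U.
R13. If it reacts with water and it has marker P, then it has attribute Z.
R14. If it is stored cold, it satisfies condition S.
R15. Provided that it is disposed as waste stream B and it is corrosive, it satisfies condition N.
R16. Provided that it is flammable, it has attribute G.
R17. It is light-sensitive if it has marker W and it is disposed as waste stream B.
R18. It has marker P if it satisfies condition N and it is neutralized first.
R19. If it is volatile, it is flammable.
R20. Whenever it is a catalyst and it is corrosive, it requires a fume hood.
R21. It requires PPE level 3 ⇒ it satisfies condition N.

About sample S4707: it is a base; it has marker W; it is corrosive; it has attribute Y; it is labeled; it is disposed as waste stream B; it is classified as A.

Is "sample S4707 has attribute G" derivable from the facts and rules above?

By R4 (it is classified as A): it is in category J.
By R8 (it is in category J): it reacts with water.
By R10 (it has marker W, it is corrosive): it satisfies condition Q.
By R15 (it is disposed as waste stream B, it is corrosive): it satisfies condition N.
By R1 (it satisfies condition N): it is a catalyst.
By R2 (it satisfies condition Q, it is corrosive): it has marker P.
By R13 (it reacts with water, it has marker P): it has attribute Z.
By R20 (it is a catalyst, it is corrosive): it requires a fume hood.
By R6 (it requires a fume hood, it has attribute Z): it is flammable.
By R16 (it is flammable): it has attribute G.

Yes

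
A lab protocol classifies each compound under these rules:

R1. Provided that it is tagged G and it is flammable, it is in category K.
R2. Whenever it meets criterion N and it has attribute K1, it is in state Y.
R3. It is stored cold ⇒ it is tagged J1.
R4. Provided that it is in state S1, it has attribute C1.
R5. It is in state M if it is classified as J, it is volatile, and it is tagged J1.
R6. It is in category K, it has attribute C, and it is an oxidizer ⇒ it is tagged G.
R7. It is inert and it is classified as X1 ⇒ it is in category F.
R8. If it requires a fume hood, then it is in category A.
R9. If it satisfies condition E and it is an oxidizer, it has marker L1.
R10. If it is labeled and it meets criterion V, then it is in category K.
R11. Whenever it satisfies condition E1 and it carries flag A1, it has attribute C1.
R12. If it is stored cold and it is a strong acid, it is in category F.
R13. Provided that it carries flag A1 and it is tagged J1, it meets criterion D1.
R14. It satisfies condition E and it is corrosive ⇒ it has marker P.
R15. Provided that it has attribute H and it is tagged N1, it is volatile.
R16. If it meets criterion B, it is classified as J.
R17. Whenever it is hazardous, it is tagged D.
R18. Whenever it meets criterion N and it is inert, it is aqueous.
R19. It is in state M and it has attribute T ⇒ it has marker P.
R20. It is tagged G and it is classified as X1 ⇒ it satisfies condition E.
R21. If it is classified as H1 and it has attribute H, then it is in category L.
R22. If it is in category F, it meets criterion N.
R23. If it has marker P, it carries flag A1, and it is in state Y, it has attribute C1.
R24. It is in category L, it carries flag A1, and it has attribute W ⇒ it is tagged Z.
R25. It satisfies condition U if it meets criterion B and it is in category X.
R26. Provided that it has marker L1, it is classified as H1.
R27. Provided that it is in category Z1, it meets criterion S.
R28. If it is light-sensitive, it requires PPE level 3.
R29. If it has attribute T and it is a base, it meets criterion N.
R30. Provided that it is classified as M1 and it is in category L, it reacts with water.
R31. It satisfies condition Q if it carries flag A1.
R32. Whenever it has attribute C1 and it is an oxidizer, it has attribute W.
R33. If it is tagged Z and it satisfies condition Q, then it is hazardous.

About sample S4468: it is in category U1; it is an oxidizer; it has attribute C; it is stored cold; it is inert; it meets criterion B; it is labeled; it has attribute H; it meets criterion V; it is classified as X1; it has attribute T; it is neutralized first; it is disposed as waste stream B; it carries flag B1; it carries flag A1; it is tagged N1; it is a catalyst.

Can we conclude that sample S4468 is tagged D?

Forward chaining from the given facts derives: is tagged J1, is in category F, is in category K, meets criterion D1, is volatile, is classified as J, meets criterion N, satisfies condition Q, is in state M, is tagged G, is aqueous, has marker P, satisfies condition E, has marker L1, is classified as H1, is in category L.
The only rule concluding "it is tagged D" is R17, which needs "it is hazardous"; that is never established.

No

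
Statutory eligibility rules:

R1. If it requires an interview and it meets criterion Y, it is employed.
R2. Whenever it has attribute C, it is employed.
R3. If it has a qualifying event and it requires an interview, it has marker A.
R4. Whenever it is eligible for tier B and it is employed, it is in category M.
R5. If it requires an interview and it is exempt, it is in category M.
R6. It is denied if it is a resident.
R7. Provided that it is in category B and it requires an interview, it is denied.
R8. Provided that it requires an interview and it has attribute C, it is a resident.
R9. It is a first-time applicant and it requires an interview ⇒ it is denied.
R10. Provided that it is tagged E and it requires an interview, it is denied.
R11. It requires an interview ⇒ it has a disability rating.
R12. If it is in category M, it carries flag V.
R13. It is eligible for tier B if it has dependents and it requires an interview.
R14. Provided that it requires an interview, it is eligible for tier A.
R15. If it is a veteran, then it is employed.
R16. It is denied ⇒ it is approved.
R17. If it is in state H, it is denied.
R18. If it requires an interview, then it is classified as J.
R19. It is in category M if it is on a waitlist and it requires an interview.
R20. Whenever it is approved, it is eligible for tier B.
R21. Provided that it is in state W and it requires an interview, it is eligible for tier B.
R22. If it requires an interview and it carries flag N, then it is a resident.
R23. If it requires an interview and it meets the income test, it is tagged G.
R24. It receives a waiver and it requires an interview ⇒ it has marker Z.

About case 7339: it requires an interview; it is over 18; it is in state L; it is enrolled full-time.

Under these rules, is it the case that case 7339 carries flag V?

No

Forward chaining from the given facts derives: has a disability rating, is eligible for tier A, is classified as J.
The only rule concluding "it carries flag V" is R12, which needs "it is in category M"; that is never established.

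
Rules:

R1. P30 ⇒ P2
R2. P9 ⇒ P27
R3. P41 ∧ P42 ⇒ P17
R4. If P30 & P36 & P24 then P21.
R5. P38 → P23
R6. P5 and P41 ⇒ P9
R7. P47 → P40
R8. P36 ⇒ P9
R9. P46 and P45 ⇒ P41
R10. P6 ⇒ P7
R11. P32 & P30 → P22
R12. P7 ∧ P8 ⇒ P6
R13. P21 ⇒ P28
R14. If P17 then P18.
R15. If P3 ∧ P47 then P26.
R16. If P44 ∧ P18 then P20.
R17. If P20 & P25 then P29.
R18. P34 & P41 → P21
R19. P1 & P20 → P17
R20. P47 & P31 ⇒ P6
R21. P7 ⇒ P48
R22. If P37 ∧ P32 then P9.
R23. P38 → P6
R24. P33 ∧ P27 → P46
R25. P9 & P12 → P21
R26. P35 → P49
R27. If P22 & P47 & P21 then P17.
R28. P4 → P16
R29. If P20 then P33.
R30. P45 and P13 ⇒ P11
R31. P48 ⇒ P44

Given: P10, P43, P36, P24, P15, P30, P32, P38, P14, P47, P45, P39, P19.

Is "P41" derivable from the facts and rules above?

P21  (by R4: P30, P36, P24)
P9  (by R8: P36)
P22  (by R11: P32, P30)
P6  (by R23: P38)
P17  (by R27: P22, P47, P21)
P27  (by R2: P9)
P7  (by R10: P6)
P18  (by R14: P17)
P48  (by R21: P7)
P44  (by R31: P48)
P20  (by R16: P44, P18)
P33  (by R29: P20)
P46  (by R24: P33, P27)
P41  (by R9: P46, P45)

Yes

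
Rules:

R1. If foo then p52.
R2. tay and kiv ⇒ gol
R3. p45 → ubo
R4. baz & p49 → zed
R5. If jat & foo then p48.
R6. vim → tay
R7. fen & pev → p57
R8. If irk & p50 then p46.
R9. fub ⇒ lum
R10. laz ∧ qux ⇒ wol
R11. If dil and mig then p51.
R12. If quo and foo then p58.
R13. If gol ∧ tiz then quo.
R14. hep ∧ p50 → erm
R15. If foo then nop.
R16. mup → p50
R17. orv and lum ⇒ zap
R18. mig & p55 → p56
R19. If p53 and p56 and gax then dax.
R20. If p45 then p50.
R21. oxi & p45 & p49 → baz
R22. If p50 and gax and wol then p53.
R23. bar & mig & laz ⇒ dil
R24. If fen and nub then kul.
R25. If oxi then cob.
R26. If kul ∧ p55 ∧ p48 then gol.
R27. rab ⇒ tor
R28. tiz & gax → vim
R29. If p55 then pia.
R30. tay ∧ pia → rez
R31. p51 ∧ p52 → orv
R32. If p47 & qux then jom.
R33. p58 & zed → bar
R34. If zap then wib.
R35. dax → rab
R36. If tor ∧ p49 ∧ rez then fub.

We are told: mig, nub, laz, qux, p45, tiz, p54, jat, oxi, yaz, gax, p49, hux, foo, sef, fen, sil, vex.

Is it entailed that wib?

No

Forward chaining from the given facts derives: p52, ubo, p48, wol, nop, p50, baz, p53, kul, cob, vim, zed, tay.
The only rule concluding wib is R34, which needs zap; that is never established.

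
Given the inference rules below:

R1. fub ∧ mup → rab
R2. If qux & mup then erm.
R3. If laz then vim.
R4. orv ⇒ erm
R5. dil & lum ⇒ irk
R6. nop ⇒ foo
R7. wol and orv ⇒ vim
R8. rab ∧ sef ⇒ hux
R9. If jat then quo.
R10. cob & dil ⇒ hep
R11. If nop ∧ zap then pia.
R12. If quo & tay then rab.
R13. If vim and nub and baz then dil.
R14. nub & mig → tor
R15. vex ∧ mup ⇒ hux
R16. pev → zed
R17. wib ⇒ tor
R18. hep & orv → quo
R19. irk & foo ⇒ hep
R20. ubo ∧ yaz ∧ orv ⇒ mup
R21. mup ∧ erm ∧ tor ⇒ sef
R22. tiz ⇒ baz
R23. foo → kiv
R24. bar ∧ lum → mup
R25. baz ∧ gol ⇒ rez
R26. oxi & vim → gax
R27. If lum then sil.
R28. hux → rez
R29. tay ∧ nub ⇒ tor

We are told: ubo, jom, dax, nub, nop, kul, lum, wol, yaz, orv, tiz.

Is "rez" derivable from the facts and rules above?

No

Forward chaining from the given facts derives: erm, foo, vim, mup, baz, kiv, sil, dil, irk, hep, quo.
Rules concluding rez: R25 needs gol; R28 needs hux — none of these are established.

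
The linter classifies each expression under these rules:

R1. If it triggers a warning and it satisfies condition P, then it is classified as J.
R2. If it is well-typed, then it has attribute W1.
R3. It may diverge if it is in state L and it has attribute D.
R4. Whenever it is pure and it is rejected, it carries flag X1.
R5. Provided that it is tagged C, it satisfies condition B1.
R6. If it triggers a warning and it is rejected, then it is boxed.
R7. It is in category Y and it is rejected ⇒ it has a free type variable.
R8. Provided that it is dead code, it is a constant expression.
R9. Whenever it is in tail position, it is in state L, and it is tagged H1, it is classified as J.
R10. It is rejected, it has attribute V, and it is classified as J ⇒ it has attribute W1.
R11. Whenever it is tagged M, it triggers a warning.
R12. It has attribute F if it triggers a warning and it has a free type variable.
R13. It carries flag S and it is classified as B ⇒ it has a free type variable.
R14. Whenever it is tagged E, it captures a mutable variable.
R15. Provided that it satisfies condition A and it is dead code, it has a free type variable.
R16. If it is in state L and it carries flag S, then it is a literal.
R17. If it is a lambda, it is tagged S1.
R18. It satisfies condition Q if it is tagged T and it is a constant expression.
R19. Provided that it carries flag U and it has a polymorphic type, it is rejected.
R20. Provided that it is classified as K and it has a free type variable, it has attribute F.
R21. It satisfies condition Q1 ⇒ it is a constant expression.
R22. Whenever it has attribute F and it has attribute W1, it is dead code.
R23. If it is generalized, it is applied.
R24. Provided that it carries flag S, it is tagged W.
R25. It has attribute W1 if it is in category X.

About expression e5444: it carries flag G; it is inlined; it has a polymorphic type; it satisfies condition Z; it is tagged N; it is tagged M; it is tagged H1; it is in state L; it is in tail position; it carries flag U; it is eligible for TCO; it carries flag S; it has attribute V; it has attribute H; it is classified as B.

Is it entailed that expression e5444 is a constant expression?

By R9 (it is in tail position, it is in state L, it is tagged H1): it is classified as J.
By R11 (it is tagged M): it triggers a warning.
By R13 (it carries flag S, it is classified as B): it has a free type variable.
By R19 (it carries flag U, it has a polymorphic type): it is rejected.
By R10 (it is rejected, it has attribute V, it is classified as J): it has attribute W1.
By R12 (it triggers a warning, it has a free type variable): it has attribute F.
By R22 (it has attribute F, it has attribute W1): it is dead code.
By R8 (it is dead code): it is a constant expression.

Yes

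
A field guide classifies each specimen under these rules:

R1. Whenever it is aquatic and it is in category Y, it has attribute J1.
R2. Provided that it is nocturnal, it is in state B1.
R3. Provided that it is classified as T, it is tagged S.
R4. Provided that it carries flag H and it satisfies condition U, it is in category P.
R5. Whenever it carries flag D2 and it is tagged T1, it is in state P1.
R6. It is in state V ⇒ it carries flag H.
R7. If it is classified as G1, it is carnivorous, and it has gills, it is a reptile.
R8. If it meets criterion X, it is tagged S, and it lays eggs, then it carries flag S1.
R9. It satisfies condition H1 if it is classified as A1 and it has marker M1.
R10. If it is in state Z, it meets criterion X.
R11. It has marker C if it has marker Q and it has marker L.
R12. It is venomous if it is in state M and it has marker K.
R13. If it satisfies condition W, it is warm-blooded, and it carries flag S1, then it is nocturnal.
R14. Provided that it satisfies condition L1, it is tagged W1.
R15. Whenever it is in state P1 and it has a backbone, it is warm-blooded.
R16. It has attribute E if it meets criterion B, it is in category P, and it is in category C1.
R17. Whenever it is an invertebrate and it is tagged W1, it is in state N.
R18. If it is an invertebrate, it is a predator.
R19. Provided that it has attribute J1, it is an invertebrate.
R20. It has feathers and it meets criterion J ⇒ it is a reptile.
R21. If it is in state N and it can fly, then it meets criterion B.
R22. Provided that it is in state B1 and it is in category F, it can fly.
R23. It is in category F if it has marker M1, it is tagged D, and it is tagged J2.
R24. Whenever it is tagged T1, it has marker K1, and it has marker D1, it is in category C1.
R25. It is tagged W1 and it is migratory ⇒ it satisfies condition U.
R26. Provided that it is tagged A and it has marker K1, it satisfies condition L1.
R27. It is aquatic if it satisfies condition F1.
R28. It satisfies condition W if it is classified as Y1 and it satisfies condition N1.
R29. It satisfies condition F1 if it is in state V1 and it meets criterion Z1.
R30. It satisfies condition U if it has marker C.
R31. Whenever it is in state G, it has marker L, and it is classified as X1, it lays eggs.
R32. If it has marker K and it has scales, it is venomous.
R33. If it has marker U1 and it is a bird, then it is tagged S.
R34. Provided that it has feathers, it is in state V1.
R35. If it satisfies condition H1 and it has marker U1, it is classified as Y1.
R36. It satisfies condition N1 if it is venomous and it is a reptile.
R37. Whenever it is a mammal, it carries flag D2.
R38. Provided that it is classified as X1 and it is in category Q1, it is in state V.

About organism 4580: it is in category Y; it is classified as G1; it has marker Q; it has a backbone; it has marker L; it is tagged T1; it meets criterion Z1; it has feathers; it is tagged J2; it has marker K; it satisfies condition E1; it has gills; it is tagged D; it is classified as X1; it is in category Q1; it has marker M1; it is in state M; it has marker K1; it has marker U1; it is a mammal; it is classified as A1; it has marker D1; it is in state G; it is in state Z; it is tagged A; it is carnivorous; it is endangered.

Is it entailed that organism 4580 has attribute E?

No

Forward chaining from the given facts derives: is a reptile, satisfies condition H1, meets criterion X, has marker C, is venomous, is in category F, is in category C1, satisfies condition L1, satisfies condition U, lays eggs, is in state V1, is classified as Y1, satisfies condition N1, carries flag D2, is in state V, is in state P1, carries flag H, is tagged W1, is warm-blooded, satisfies condition W, satisfies condition F1, is in category P, is aquatic, has attribute J1, is an invertebrate, is in state N, is a predator.
The only rule concluding "it has attribute E" is R16, which needs "it meets criterion B"; that is never established.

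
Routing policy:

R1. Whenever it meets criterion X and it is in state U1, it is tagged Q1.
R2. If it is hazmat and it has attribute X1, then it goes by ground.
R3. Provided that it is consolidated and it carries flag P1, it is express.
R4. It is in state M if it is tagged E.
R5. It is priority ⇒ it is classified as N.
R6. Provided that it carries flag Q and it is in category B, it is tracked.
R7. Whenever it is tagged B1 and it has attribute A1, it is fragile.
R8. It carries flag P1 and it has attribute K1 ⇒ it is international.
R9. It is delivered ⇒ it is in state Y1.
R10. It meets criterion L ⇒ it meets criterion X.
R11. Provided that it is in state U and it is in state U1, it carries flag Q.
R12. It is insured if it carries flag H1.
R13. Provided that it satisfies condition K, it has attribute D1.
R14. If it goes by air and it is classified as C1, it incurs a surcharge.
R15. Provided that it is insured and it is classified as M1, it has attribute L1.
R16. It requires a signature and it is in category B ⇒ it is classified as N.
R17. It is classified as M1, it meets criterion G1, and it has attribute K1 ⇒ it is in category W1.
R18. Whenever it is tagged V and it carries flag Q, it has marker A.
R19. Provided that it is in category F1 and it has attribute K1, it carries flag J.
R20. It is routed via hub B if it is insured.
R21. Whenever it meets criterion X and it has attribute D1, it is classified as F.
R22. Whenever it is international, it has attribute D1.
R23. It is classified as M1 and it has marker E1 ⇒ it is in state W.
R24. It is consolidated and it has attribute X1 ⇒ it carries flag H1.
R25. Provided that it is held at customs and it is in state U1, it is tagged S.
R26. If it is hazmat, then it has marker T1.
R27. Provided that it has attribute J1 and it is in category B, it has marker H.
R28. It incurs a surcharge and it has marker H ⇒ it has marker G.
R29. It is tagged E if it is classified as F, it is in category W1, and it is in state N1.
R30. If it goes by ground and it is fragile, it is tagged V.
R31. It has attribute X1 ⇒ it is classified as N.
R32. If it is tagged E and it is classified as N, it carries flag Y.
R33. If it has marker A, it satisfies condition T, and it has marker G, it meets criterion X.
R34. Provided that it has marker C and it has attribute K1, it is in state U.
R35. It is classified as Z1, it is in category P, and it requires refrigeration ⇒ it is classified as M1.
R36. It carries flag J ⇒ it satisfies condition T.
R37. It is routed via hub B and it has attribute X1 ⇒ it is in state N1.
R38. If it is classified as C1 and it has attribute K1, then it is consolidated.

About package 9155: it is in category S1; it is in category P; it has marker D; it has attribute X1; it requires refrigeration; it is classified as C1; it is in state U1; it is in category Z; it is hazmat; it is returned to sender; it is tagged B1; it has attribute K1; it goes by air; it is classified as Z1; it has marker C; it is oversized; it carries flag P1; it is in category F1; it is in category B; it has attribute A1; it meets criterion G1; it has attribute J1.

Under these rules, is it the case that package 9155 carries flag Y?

By R2 (it is hazmat, it has attribute X1): it goes by ground.
By R7 (it is tagged B1, it has attribute A1): it is fragile.
By R8 (it carries flag P1, it has attribute K1): it is international.
By R14 (it goes by air, it is classified as C1): it incurs a surcharge.
By R19 (it is in category F1, it has attribute K1): it carries flag J.
By R22 (it is international): it has attribute D1.
By R27 (it has attribute J1, it is in category B): it has marker H.
By R28 (it incurs a surcharge, it has marker H): it has marker G.
By R30 (it goes by ground, it is fragile): it is tagged V.
By R31 (it has attribute X1): it is classified as N.
By R34 (it has marker C, it has attribute K1): it is in state U.
By R35 (it is classified as Z1, it is in category P, it requires refrigeration): it is classified as M1.
By R36 (it carries flag J): it satisfies condition T.
By R38 (it is classified as C1, it has attribute K1): it is consolidated.
By R11 (it is in state U, it is in state U1): it carries flag Q.
By R17 (it is classified as M1, it meets criterion G1, it has attribute K1): it is in category W1.
By R18 (it is tagged V, it carries flag Q): it has marker A.
By R24 (it is consolidated, it has attribute X1): it carries flag H1.
By R33 (it has marker A, it satisfies condition T, it has marker G): it meets criterion X.
By R12 (it carries flag H1): it is insured.
By R20 (it is insured): it is routed via hub B.
By R21 (it meets criterion X, it has attribute D1): it is classified as F.
By R37 (it is routed via hub B, it has attribute X1): it is in state N1.
By R29 (it is classified as F, it is in category W1, it is in state N1): it is tagged E.
By R32 (it is tagged E, it is classified as N): it carries flag Y.

Yes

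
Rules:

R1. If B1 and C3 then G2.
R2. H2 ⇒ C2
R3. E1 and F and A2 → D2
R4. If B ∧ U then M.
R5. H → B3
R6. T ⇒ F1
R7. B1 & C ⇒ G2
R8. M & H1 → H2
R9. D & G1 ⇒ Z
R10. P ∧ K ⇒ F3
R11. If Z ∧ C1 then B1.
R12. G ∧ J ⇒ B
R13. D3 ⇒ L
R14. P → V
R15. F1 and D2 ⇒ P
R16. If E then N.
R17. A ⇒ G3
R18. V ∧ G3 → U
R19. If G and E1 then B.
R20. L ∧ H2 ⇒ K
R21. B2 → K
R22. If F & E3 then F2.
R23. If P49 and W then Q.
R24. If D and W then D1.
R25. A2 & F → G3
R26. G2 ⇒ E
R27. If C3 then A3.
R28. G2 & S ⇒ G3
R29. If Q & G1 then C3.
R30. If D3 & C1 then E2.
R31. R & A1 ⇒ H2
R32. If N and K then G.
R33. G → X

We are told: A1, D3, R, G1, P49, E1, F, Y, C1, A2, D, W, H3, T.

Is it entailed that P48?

No

Forward chaining from the given facts derives: D2, F1, Z, B1, L, P, Q, D1, G3, C3, E2, H2, G2, C2, V, U, K, E, A3, F3, N, G, X, B, M.
No rule has P48 as its conclusion, and it is not among the given facts.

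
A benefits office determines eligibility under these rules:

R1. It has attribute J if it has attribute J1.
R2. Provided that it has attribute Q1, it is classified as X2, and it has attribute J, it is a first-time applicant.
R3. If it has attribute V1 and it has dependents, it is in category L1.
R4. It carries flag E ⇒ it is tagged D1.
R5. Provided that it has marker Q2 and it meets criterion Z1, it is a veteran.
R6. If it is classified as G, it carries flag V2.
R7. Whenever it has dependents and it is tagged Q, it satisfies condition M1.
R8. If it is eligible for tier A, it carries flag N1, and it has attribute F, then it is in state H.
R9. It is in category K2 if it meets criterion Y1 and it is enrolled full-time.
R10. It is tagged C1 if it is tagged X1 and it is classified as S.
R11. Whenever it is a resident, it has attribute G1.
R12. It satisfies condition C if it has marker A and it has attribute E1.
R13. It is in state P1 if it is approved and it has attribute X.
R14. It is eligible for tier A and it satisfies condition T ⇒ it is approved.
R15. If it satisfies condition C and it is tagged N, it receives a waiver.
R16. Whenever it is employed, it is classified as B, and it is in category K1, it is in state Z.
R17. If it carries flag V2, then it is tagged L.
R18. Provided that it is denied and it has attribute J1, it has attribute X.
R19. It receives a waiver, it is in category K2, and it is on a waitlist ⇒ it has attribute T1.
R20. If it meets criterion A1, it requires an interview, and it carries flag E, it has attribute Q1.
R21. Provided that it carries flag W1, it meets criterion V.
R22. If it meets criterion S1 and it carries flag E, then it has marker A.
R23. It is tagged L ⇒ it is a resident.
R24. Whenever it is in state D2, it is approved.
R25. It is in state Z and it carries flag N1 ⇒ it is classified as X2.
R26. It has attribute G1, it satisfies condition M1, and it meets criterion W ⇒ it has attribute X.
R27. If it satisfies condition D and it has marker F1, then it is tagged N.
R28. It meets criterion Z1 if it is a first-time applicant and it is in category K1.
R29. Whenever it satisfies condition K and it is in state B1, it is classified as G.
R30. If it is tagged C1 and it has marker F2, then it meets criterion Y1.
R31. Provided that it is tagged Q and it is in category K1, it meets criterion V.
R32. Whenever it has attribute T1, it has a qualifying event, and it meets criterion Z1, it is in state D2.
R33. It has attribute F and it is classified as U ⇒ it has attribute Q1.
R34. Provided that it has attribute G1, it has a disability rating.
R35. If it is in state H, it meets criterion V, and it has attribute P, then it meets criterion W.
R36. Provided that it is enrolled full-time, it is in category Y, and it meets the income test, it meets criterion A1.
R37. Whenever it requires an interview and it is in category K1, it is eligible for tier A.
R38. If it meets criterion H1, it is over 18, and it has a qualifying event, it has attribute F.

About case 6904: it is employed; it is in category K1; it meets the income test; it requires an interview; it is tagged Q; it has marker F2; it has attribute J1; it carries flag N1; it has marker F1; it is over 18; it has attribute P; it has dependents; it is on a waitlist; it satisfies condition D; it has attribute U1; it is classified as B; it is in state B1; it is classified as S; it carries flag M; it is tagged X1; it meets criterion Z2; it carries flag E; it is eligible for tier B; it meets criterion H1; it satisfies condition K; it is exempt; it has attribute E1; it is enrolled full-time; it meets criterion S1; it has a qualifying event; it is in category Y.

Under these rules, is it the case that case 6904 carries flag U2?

No

Forward chaining from the given facts derives: has attribute J, is tagged D1, satisfies condition M1, is tagged C1, is in state Z, has marker A, is classified as X2, is tagged N, is classified as G, meets criterion Y1, meets criterion V, meets criterion A1, is eligible for tier A, has attribute F, carries flag V2, is in state H, is in category K2, satisfies condition C, receives a waiver, is tagged L, has attribute T1, has attribute Q1, is a resident, meets criterion W, is a first-time applicant, has attribute G1, has attribute X, meets criterion Z1, is in state D2, has a disability rating, is approved, is in state P1.
No rule has "it carries flag U2" as its conclusion, and it is not among the given facts.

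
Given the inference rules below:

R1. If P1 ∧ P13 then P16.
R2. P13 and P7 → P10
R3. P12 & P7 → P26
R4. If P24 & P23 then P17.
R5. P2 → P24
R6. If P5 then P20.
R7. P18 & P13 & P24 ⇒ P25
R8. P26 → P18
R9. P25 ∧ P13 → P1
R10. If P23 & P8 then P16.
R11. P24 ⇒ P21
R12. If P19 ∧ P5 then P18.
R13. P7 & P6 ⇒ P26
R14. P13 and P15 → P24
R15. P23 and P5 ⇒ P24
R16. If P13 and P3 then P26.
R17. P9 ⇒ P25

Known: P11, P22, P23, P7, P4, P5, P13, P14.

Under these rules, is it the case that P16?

No

Forward chaining from the given facts derives: P10, P20, P24, P17, P21.
Rules concluding P16: R1 needs P1; R10 needs P8 — none of these are established.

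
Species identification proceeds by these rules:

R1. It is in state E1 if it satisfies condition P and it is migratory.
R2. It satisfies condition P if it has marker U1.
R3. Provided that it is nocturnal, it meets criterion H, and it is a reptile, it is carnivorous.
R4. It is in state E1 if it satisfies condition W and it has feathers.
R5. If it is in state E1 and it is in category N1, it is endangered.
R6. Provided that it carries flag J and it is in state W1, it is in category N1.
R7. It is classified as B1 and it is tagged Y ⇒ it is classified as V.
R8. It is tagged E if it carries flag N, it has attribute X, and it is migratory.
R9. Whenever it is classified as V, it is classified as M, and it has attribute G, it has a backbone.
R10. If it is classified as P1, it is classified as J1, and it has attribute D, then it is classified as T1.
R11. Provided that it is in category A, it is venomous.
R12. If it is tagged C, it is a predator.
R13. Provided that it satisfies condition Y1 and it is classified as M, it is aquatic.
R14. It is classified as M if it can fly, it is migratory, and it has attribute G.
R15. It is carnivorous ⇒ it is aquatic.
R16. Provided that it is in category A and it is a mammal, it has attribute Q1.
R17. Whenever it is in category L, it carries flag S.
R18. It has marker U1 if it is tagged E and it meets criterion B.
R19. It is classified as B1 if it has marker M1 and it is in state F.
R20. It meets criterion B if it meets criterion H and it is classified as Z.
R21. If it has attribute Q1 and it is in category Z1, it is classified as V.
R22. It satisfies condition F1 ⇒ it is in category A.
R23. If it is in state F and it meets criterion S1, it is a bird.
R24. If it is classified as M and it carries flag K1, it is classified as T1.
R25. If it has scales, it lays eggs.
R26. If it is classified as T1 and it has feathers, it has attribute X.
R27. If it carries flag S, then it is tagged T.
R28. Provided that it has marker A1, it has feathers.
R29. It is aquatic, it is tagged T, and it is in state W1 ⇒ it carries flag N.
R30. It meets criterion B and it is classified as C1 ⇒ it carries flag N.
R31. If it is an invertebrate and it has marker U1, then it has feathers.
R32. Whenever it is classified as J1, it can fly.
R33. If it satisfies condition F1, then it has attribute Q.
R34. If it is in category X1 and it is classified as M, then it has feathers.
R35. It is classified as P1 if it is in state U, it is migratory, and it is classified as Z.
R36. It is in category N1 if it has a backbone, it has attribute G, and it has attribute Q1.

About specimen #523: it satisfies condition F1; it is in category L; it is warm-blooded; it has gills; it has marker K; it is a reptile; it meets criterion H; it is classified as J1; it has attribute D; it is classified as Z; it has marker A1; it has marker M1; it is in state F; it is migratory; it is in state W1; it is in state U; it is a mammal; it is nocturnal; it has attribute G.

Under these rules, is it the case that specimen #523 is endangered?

No

Forward chaining from the given facts derives: is carnivorous, is aquatic, carries flag S, is classified as B1, meets criterion B, is in category A, is tagged T, has feathers, carries flag N, can fly, has attribute Q, is classified as P1, is classified as T1, is venomous, is classified as M, has attribute Q1, has attribute X, is tagged E, has marker U1, satisfies condition P, is in state E1.
The only rule concluding "it is endangered" is R5, which needs "it is in category N1"; that is never established.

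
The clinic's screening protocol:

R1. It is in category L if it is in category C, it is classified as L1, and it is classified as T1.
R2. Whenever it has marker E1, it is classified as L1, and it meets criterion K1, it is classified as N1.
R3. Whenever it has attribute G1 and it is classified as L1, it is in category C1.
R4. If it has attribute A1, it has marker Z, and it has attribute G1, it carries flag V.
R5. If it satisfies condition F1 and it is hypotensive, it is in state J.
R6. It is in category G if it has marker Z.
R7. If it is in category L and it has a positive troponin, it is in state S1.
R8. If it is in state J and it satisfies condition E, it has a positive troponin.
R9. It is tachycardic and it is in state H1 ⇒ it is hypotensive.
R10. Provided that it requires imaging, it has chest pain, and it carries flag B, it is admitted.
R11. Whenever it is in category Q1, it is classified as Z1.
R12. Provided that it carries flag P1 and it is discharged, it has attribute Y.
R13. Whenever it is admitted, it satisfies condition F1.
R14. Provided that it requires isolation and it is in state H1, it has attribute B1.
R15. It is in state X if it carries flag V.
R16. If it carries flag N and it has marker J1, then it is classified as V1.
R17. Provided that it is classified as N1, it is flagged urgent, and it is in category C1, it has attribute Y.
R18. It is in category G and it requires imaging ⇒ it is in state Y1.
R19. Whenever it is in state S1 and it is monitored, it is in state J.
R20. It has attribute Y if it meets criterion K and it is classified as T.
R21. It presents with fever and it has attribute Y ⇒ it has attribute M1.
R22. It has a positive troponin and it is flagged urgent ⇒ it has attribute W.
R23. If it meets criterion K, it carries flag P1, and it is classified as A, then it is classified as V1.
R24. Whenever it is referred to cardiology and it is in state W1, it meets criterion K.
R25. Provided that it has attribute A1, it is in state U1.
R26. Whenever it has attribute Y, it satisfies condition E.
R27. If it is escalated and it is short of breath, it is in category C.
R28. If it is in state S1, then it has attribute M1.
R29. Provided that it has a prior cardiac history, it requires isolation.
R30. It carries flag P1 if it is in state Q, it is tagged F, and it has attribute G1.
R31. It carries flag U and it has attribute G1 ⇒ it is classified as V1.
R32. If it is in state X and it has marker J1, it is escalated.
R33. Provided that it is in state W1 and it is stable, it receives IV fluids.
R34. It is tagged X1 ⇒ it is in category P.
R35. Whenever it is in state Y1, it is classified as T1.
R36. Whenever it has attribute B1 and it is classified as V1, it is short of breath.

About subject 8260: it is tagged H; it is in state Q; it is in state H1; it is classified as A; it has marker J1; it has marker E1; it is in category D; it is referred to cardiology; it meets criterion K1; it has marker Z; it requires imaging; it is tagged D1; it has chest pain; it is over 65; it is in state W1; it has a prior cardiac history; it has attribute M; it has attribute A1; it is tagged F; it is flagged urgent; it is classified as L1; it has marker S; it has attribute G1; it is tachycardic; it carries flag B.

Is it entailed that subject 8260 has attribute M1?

Yes

By R2 (it has marker E1, it is classified as L1, it meets criterion K1): it is classified as N1.
By R3 (it has attribute G1, it is classified as L1): it is in category C1.
By R4 (it has attribute A1, it has marker Z, it has attribute G1): it carries flag V.
By R6 (it has marker Z): it is in category G.
By R9 (it is tachycardic, it is in state H1): it is hypotensive.
By R10 (it requires imaging, it has chest pain, it carries flag B): it is admitted.
By R13 (it is admitted): it satisfies condition F1.
By R15 (it carries flag V): it is in state X.
By R17 (it is classified as N1, it is flagged urgent, it is in category C1): it has attribute Y.
By R18 (it is in category G, it requires imaging): it is in state Y1.
By R24 (it is referred to cardiology, it is in state W1): it meets criterion K.
By R26 (it has attribute Y): it satisfies condition E.
By R29 (it has a prior cardiac history): it requires isolation.
By R30 (it is in state Q, it is tagged F, it has attribute G1): it carries flag P1.
By R32 (it is in state X, it has marker J1): it is escalated.
By R35 (it is in state Y1): it is classified as T1.
By R5 (it satisfies condition F1, it is hypotensive): it is in state J.
By R8 (it is in state J, it satisfies condition E): it has a positive troponin.
By R14 (it requires isolation, it is in state H1): it has attribute B1.
By R23 (it meets criterion K, it carries flag P1, it is classified as A): it is classified as V1.
By R36 (it has attribute B1, it is classified as V1): it is short of breath.
By R27 (it is escalated, it is short of breath): it is in category C.
By R1 (it is in category C, it is classified as L1, it is classified as T1): it is in category L.
By R7 (it is in category L, it has a positive troponin): it is in state S1.
By R28 (it is in state S1): it has attribute M1.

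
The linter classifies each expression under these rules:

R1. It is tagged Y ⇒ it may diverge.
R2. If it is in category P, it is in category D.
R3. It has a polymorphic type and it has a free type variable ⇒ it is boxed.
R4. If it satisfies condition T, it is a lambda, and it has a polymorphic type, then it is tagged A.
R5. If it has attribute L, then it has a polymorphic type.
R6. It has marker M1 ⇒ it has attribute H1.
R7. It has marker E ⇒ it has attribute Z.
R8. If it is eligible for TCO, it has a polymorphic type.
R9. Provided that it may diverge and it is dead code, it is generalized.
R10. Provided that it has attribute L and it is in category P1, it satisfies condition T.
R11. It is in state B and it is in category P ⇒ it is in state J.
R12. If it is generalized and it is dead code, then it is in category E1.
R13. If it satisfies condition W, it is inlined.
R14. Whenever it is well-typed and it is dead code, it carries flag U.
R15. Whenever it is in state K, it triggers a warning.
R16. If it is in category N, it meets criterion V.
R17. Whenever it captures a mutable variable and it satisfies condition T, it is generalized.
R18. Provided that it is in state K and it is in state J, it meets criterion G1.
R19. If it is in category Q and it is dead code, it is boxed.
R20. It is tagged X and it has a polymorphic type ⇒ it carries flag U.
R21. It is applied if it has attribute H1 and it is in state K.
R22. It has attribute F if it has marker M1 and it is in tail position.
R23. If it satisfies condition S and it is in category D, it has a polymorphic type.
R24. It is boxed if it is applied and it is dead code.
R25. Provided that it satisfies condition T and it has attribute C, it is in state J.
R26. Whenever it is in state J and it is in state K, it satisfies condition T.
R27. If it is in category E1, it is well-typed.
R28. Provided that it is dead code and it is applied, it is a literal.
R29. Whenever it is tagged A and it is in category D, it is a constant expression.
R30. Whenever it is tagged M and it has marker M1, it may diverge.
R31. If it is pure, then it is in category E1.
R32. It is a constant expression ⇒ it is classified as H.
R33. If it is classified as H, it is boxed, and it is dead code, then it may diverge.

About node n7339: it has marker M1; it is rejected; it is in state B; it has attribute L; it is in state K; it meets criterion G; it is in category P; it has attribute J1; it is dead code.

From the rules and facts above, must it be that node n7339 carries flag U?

No

Forward chaining from the given facts derives: is in category D, has a polymorphic type, has attribute H1, is in state J, triggers a warning, meets criterion G1, is applied, is boxed, satisfies condition T, is a literal.
Rules concluding "it carries flag U": R14 needs "it is well-typed"; R20 needs "it is tagged X" — none of these are established.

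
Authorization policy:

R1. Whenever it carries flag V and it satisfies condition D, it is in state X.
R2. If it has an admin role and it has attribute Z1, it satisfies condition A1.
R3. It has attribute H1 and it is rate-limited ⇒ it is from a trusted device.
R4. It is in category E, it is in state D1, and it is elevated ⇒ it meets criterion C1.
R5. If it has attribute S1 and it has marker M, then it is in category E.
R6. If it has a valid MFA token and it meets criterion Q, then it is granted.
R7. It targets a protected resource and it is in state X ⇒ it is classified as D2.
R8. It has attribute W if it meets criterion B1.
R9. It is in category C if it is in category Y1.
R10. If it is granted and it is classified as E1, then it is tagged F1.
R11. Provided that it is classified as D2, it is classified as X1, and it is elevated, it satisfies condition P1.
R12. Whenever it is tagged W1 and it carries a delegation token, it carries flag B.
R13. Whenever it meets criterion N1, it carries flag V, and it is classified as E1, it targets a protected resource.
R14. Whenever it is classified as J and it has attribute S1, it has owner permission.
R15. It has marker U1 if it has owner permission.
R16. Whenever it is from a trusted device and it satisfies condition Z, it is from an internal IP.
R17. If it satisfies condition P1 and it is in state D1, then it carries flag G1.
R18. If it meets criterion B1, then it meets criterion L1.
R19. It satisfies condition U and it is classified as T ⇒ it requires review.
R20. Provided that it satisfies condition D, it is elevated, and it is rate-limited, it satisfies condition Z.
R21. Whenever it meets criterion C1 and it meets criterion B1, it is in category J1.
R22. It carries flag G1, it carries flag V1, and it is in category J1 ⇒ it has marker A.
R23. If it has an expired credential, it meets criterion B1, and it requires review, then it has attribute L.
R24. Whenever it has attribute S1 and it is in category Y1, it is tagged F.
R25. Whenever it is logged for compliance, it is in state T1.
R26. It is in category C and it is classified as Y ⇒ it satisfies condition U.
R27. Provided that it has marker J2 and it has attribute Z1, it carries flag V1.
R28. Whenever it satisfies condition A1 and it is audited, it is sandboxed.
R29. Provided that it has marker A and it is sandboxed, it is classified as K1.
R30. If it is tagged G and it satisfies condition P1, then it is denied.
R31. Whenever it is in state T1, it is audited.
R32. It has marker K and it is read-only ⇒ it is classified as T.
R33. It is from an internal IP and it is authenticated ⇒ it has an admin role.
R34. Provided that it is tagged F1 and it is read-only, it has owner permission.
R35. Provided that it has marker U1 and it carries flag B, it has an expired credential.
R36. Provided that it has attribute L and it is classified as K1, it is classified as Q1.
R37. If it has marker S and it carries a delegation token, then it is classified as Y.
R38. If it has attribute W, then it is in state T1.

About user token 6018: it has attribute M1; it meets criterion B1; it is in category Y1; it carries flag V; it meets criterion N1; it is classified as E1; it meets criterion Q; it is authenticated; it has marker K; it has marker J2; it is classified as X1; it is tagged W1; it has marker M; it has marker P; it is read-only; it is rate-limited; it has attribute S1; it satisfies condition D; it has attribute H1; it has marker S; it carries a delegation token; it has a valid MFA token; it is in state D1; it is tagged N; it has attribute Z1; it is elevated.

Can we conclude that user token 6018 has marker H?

Forward chaining from the given facts derives: is in state X, is from a trusted device, is in category E, is granted, has attribute W, is in category C, is tagged F1, carries flag B, targets a protected resource, meets criterion L1, satisfies condition Z, is tagged F, carries flag V1, is classified as T, has owner permission, is classified as Y, is in state T1, meets criterion C1, is classified as D2, satisfies condition P1, has marker U1, is from an internal IP, carries flag G1, is in category J1, has marker A, satisfies condition U, is audited, has an admin role, has an expired credential, satisfies condition A1, requires review, has attribute L, is sandboxed, is classified as K1, is classified as Q1.
No rule has "it has marker H" as its conclusion, and it is not among the given facts.

No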